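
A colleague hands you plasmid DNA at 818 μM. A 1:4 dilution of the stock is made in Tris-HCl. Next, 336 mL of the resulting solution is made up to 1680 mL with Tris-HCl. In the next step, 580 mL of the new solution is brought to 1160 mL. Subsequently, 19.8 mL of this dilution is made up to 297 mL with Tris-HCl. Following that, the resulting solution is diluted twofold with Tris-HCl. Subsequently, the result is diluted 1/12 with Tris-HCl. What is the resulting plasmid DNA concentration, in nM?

56.8 nM

Overall dilution factor = 4 × 5 × 2 × 15 × 2 × 12 = 1.44 × 10⁴.
818 μM / 1.44 × 10⁴ = 0.0568 μM = 56.8 nM.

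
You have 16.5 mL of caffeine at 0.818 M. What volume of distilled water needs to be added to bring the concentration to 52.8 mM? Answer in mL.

239 mL

52.8 mM = 0.0528 M.
V₂ = C₁V₁/C₂ = 0.818 × 16.5 / 0.0528 = 256 mL.
Diluent to add = V₂ − V₁ = 256 − 16.5 = 239 mL.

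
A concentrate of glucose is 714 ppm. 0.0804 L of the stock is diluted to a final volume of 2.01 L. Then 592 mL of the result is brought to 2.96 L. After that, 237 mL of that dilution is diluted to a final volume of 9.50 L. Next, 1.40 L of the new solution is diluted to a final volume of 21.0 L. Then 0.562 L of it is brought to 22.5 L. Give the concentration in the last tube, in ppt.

Overall dilution factor = 25 × 5 × 40.08 × 15 × 40.04 = 3.01 × 10⁶.
714 ppm / 3.01 × 10⁶ = 2.37 × 10⁻⁴ ppm = 237 ppt.

237 ppt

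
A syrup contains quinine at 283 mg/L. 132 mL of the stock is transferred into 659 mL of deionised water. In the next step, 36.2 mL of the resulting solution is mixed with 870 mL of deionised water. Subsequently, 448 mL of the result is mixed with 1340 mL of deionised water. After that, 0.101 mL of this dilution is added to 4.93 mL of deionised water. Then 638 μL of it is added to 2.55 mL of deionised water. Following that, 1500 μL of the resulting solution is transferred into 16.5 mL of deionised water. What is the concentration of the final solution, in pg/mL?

Overall dilution factor = 5.992 × 25.03 × 3.991 × 49.81 × 4.997 × 12 = 1.79 × 10⁶.
283 mg/L / 1.79 × 10⁶ = 1.58 × 10⁻⁴ mg/L = 158 pg/mL.

158 pg/mL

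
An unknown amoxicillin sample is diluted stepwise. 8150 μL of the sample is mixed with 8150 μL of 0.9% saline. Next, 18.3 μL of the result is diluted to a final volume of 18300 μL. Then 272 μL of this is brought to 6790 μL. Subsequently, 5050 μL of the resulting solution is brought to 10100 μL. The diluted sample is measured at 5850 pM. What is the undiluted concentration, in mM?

Overall dilution factor = 2 × 1000 × 24.96 × 2 = 9.99 × 10⁴.
Original = 5850 pM × 9.99 × 10⁴ = 5.84 × 10⁸ pM = 0.584 mM.

0.584 mM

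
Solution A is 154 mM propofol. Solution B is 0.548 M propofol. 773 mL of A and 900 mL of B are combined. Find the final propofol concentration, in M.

0.366 M

C_B = 0.548 M = 548 mM.
C_mix = (C_A·V_A + C_B·V_B)/(V_A + V_B) = (154×773 + 548×900) / 1673 = 366 mM = 0.366 M.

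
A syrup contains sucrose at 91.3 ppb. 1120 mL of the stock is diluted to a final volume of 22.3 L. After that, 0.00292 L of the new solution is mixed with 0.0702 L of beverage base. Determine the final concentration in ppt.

Overall dilution factor = 19.91 × 25.04 = 499.
91.3 ppb / 499 = 0.183 ppb = 183 ppt.

183 ppt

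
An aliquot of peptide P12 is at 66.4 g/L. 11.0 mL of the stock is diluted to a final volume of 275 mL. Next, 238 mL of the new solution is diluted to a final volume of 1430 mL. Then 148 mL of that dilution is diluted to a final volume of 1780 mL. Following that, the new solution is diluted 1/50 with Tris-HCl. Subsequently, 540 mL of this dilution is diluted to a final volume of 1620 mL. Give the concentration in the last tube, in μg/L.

Overall dilution factor = 25 × 6.008 × 12.03 × 50 × 3 = 2.71 × 10⁵.
66.4 g/L / 2.71 × 10⁵ = 2.45 × 10⁻⁴ g/L = 245 μg/L.

245 μg/L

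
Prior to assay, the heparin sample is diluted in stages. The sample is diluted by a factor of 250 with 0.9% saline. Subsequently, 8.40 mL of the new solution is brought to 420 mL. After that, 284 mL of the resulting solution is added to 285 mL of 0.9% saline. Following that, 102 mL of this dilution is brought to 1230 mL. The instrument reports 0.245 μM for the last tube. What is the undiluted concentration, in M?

0.0740 M

Overall dilution factor = 250 × 50 × 2.004 × 12.06 = 3.02 × 10⁵.
Original = 0.245 μM × 3.02 × 10⁵ = 7.40 × 10⁴ μM = 0.0740 M.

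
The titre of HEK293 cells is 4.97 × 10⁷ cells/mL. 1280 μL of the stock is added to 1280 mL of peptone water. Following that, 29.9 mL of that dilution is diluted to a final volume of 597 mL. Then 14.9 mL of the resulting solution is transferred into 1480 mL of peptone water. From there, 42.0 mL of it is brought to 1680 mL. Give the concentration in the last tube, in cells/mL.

0.620 cells/mL

Overall dilution factor = 1001 × 19.97 × 100.3 × 40 = 8.02 × 10⁷.
4.97 × 10⁷ cells/mL / 8.02 × 10⁷ = 0.620 cells/mL.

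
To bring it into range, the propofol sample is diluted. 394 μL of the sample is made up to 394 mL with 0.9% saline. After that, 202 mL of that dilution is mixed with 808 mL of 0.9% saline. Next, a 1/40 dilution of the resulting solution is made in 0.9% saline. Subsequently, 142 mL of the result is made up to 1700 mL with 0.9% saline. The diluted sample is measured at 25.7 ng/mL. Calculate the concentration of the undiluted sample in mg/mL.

Overall dilution factor = 1000 × 5 × 40 × 11.97 = 2.39 × 10⁶.
Original = 25.7 ng/mL × 2.39 × 10⁶ = 6.15 × 10⁷ ng/mL = 61.5 mg/mL.

61.5 mg/mL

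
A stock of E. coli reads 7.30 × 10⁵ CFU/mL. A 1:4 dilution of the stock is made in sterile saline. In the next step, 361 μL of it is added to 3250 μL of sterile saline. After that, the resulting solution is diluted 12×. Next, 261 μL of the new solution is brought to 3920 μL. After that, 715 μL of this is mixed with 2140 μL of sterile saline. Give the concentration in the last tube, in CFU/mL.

25.4 CFU/mL

Overall dilution factor = 4 × 10.00 × 12 × 15.02 × 3.993 = 2.88 × 10⁴.
7.30 × 10⁵ CFU/mL / 2.88 × 10⁴ = 25.4 CFU/mL.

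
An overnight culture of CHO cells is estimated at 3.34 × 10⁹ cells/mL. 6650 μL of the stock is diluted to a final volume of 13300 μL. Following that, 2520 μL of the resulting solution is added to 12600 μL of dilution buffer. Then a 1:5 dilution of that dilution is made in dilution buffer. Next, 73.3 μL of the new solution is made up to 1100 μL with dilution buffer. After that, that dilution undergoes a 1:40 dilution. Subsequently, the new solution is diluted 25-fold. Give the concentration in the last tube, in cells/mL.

3710 cells/mL

Overall dilution factor = 2 × 6 × 5 × 15.01 × 40 × 25 = 9.00 × 10⁵.
3.34 × 10⁹ cells/mL / 9.00 × 10⁵ = 3710 cells/mL.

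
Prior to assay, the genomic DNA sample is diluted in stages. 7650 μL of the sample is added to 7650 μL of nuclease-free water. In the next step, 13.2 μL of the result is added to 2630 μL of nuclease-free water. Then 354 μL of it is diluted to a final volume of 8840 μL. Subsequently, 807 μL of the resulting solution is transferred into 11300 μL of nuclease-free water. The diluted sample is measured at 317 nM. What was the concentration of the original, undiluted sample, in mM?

47.6 mM

Overall dilution factor = 2 × 200.2 × 24.97 × 15.00 = 1.50 × 10⁵.
Original = 317 nM × 1.50 × 10⁵ = 4.76 × 10⁷ nM = 47.6 mM.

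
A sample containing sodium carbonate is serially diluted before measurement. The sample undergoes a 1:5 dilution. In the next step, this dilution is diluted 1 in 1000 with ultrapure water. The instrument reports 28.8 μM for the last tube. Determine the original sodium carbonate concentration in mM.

Overall dilution factor = 5 × 1000 = 5000.
Original = 28.8 μM × 5000 = 1.44 × 10⁵ μM = 144 mM.

144 mM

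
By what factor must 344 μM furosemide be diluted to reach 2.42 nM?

Factor = C₀/C_target = 344 μM / 2.42 nM = 1.42 × 10⁵.

1.42 × 10⁵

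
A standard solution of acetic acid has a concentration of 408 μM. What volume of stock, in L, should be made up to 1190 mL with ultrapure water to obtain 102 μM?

0.297 L

V₁ = C₂V₂/C₁ = 102 × 1190 / 408 = 298 mL = 0.297 L.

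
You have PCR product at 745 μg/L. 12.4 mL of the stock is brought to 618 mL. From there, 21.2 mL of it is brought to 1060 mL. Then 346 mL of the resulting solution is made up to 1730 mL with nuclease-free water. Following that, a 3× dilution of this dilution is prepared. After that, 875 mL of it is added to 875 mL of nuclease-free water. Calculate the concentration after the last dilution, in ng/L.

9.97 ng/L

Overall dilution factor = 49.84 × 50 × 5 × 3 × 2 = 7.48 × 10⁴.
745 μg/L / 7.48 × 10⁴ = 9.97 × 10⁻³ μg/L = 9.97 ng/L.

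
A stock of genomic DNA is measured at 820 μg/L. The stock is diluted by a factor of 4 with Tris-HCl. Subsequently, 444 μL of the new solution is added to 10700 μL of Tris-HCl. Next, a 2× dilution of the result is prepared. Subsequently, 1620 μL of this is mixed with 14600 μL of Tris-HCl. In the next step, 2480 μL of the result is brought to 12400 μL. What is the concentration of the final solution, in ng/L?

Overall dilution factor = 4 × 25.10 × 2 × 10.01 × 5 = 1.01 × 10⁴.
820 μg/L / 1.01 × 10⁴ = 0.0816 μg/L = 81.6 ng/L.

81.6 ng/L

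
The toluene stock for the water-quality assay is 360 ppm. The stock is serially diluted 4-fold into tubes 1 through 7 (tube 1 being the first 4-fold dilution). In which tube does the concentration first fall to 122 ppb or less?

Tube n has concentration 360 ppm / 4ⁿ.
Need 4ⁿ ≥ 360 ppm / 122 ppb = 2951, so n ≥ 5.76.
First such tube: n = 6.

tube 6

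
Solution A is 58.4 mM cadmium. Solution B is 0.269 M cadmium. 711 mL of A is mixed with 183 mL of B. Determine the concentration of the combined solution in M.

C_B = 0.269 M = 269 mM.
C_mix = (C_A·V_A + C_B·V_B)/(V_A + V_B) = (58.4×711 + 269×183) / 894.0 = 102 mM = 0.102 M.

0.102 M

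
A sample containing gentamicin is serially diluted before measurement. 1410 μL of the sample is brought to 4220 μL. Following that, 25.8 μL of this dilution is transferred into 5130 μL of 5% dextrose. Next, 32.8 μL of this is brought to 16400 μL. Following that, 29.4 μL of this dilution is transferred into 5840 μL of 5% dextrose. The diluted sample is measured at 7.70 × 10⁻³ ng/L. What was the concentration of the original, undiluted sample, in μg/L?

460 μg/L

Overall dilution factor = 2.993 × 199.8 × 500 × 199.6 = 5.97 × 10⁷.
Original = 7.70 × 10⁻³ ng/L × 5.97 × 10⁷ = 4.60 × 10⁵ ng/L = 460 μg/L.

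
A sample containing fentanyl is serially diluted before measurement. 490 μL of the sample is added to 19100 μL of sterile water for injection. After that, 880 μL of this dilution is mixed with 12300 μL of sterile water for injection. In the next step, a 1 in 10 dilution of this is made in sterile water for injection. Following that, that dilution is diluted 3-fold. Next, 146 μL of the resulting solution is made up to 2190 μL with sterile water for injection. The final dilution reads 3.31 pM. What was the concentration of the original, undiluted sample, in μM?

Overall dilution factor = 39.98 × 14.98 × 10 × 3 × 15 = 2.69 × 10⁵.
Original = 3.31 pM × 2.69 × 10⁵ = 8.92 × 10⁵ pM = 0.892 μM.

0.892 μM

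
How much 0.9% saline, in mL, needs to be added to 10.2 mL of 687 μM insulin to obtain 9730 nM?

710 mL

9730 nM = 9.73 μM.
V₂ = C₁V₁/C₂ = 687 × 10.2 / 9.73 = 720 mL.
Diluent to add = V₂ − V₁ = 720 − 10.2 = 710 mL.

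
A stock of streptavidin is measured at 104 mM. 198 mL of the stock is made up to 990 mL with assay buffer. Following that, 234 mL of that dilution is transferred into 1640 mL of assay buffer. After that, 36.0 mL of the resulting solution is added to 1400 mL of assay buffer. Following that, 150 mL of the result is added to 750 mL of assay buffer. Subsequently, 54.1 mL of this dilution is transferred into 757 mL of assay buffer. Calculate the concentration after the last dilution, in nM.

Overall dilution factor = 5 × 8.009 × 39.89 × 6 × 14.99 = 1.44 × 10⁵.
104 mM / 1.44 × 10⁵ = 7.24 × 10⁻⁴ mM = 724 nM.

724 nM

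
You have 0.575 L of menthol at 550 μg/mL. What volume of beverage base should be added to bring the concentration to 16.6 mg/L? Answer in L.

16.6 mg/L = 16.6 μg/mL.
V₂ = C₁V₁/C₂ = 550 × 0.575 / 16.6 = 19.1 L.
Diluent to add = V₂ − V₁ = 19.1 − 0.575 = 18.5 L.

18.5 L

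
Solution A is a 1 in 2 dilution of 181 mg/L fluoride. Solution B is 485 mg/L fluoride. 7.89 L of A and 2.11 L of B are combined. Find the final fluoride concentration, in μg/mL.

174 μg/mL

C_A = 181 mg/L / 2 = 90.5 mg/L.
C_mix = (C_A·V_A + C_B·V_B)/(V_A + V_B) = (90.5×7.89 + 485×2.11) / 10.00 = 174 mg/L = 174 μg/mL.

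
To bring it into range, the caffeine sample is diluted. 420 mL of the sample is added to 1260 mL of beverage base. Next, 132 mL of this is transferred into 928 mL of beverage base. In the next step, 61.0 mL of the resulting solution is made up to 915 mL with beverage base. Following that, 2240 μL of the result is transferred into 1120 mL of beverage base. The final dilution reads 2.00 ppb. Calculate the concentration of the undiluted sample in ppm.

Overall dilution factor = 4 × 8.030 × 15 × 501 = 2.41 × 10⁵.
Original = 2.00 ppb × 2.41 × 10⁵ = 4.83 × 10⁵ ppb = 483 ppm.

483 ppm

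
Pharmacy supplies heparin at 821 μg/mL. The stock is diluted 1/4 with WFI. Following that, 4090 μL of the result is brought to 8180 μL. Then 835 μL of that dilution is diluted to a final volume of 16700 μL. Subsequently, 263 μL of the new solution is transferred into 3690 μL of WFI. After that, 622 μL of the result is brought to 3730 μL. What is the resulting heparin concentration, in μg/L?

Overall dilution factor = 4 × 2 × 20 × 15.03 × 5.997 = 1.44 × 10⁴.
821 μg/mL / 1.44 × 10⁴ = 0.0569 μg/mL = 56.9 μg/L.

56.9 μg/L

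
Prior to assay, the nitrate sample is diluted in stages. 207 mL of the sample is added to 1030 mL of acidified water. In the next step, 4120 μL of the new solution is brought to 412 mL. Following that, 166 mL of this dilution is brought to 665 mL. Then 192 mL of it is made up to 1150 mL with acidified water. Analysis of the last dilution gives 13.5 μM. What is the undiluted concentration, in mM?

194 mM

Overall dilution factor = 5.976 × 100 × 4.006 × 5.990 = 1.43 × 10⁴.
Original = 13.5 μM × 1.43 × 10⁴ = 1.94 × 10⁵ μM = 194 mM.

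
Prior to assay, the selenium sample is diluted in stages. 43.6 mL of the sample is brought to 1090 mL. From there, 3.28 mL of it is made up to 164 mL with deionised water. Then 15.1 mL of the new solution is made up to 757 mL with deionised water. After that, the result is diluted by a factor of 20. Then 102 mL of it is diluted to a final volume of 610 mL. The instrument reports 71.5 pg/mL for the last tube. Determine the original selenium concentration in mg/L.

536 mg/L

Overall dilution factor = 25 × 50 × 50.13 × 20 × 5.980 = 7.50 × 10⁶.
Original = 71.5 pg/mL × 7.50 × 10⁶ = 5.36 × 10⁸ pg/mL = 536 mg/L.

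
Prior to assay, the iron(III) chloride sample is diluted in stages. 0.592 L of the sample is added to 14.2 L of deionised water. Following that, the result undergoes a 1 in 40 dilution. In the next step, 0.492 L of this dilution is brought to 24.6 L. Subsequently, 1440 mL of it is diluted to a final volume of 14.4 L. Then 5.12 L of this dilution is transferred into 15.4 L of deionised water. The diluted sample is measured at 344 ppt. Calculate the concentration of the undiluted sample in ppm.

Overall dilution factor = 24.99 × 40 × 50 × 10 × 4.008 = 2.00 × 10⁶.
Original = 344 ppt × 2.00 × 10⁶ = 6.89 × 10⁸ ppt = 689 ppm.

689 ppm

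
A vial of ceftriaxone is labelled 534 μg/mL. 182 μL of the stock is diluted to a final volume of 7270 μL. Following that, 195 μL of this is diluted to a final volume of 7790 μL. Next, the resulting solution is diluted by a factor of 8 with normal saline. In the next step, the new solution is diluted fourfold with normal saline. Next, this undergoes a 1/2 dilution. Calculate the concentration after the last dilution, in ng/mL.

5.23 ng/mL

Overall dilution factor = 39.95 × 39.95 × 8 × 4 × 2 = 1.02 × 10⁵.
534 μg/mL / 1.02 × 10⁵ = 5.23 × 10⁻³ μg/mL = 5.23 ng/mL.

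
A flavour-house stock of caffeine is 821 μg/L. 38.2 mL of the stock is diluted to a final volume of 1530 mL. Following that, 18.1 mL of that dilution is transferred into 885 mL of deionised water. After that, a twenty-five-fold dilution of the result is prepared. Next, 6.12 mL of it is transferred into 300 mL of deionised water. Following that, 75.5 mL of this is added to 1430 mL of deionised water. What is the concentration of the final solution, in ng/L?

0.0165 ng/L

Overall dilution factor = 40.05 × 49.90 × 25 × 50.02 × 19.94 = 4.98 × 10⁷.
821 μg/L / 4.98 × 10⁷ = 1.65 × 10⁻⁵ μg/L = 0.0165 ng/L.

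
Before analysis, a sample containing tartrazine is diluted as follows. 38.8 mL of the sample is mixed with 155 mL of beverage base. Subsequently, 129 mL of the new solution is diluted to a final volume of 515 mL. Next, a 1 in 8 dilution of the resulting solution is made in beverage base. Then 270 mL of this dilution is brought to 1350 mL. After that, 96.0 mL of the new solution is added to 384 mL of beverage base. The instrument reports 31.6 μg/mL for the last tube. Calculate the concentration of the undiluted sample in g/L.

126 g/L

Overall dilution factor = 4.995 × 3.992 × 8 × 5 × 5 = 3988.
Original = 31.6 μg/mL × 3988 = 1.26 × 10⁵ μg/mL = 126 g/L.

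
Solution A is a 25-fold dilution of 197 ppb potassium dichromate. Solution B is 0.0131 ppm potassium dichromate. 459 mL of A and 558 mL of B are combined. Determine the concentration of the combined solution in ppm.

0.0107 ppm

C_A = 197 ppb / 25 = 7.88 ppb.
C_B = 0.0131 ppm = 13.1 ppb.
C_mix = (C_A·V_A + C_B·V_B)/(V_A + V_B) = (7.88×459 + 13.1×558) / 1017 = 10.7 ppb = 0.0107 ppm.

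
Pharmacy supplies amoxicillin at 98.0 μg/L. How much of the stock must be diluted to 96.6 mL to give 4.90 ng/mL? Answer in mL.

4.83 mL

4.90 ng/mL = 4.90 μg/L.
V₁ = C₂V₂/C₁ = 4.90 × 96.6 / 98.0 = 4.83 mL.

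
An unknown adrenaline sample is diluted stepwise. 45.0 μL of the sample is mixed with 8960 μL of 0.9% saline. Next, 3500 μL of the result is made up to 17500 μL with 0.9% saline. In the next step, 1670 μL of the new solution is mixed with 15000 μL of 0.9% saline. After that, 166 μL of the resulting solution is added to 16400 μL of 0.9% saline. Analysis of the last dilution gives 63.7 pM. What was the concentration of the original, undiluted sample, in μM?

Overall dilution factor = 200.1 × 5 × 9.982 × 99.80 = 9.97 × 10⁵.
Original = 63.7 pM × 9.97 × 10⁵ = 6.35 × 10⁷ pM = 63.5 μM.

63.5 μM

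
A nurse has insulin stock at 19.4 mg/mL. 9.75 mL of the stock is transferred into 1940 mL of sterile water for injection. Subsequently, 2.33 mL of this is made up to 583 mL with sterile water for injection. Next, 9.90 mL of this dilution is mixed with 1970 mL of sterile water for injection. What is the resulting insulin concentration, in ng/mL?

1.94 ng/mL

Overall dilution factor = 200.0 × 250.2 × 200.0 = 1.00 × 10⁷.
19.4 mg/mL / 1.00 × 10⁷ = 1.94 × 10⁻⁶ mg/mL = 1.94 ng/mL.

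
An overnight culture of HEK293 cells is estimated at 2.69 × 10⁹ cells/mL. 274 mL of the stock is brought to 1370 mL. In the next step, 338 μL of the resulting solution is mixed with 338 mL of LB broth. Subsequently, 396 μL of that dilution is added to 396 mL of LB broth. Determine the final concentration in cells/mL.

537 cells/mL

Overall dilution factor = 5 × 1001 × 1001 = 5.01 × 10⁶.
2.69 × 10⁹ cells/mL / 5.01 × 10⁶ = 537 cells/mL.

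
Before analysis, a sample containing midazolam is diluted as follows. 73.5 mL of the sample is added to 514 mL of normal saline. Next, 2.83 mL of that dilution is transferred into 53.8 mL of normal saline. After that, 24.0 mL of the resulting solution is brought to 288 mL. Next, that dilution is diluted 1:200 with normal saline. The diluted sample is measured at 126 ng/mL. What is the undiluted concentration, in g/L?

48.4 g/L

Overall dilution factor = 7.993 × 20.01 × 12 × 200 = 3.84 × 10⁵.
Original = 126 ng/mL × 3.84 × 10⁵ = 4.84 × 10⁷ ng/mL = 48.4 g/L.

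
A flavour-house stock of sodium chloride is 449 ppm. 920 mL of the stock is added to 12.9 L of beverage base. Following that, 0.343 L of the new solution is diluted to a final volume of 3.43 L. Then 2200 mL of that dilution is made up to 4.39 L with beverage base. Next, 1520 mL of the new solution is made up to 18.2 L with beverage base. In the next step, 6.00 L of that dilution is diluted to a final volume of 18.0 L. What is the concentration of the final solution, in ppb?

Overall dilution factor = 15.02 × 10 × 1.995 × 11.97 × 3 = 1.08 × 10⁴.
449 ppm / 1.08 × 10⁴ = 0.0417 ppm = 41.7 ppb.

41.7 ppb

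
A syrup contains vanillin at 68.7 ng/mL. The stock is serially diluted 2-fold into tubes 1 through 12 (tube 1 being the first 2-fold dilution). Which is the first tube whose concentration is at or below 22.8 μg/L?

Tube n has concentration 68.7 ng/mL / 2ⁿ.
Need 2ⁿ ≥ 68.7 ng/mL / 22.8 μg/L = 3.01, so n ≥ 1.59.
First such tube: n = 2.

tube 2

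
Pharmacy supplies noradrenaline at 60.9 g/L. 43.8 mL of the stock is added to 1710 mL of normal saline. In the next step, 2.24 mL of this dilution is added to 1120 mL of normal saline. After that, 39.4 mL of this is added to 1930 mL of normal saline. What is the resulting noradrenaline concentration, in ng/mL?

Overall dilution factor = 40.04 × 501 × 49.98 = 1.00 × 10⁶.
60.9 g/L / 1.00 × 10⁶ = 6.07 × 10⁻⁵ g/L = 60.7 ng/mL.

60.7 ng/mL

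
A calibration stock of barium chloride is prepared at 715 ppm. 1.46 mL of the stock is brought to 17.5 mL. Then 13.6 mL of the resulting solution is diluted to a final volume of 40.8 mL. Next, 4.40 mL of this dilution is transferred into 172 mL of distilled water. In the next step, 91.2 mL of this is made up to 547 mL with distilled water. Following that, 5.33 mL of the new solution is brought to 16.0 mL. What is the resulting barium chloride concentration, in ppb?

Overall dilution factor = 11.99 × 3 × 40.09 × 5.998 × 3.002 = 2.60 × 10⁴.
715 ppm / 2.60 × 10⁴ = 0.0275 ppm = 27.5 ppb.

27.5 ppb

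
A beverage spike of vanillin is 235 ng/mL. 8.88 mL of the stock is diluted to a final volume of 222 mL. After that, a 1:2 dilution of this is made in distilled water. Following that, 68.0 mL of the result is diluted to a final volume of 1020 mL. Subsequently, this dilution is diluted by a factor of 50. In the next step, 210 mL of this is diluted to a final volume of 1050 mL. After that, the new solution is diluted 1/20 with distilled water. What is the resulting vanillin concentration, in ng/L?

Overall dilution factor = 25 × 2 × 15 × 50 × 5 × 20 = 3.75 × 10⁶.
235 ng/mL / 3.75 × 10⁶ = 6.27 × 10⁻⁵ ng/mL = 0.0627 ng/L.

0.0627 ng/L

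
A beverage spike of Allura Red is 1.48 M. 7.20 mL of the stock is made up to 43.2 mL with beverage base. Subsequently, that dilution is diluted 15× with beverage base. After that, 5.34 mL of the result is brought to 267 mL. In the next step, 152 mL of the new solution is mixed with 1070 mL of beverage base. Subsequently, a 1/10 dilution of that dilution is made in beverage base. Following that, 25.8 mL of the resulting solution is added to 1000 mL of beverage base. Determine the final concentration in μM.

Overall dilution factor = 6 × 15 × 50 × 8.039 × 10 × 39.76 = 1.44 × 10⁷.
1.48 M / 1.44 × 10⁷ = 1.03 × 10⁻⁷ M = 0.103 μM.

0.103 μM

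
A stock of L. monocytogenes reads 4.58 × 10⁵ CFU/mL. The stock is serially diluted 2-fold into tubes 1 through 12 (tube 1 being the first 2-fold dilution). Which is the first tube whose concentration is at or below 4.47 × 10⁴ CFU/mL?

tube 4

Tube n has concentration 4.58 × 10⁵ CFU/mL / 2ⁿ.
Need 2ⁿ ≥ 4.58 × 10⁵ CFU/mL / 4.47 × 10⁴ CFU/mL = 10.2, so n ≥ 3.36.
First such tube: n = 4.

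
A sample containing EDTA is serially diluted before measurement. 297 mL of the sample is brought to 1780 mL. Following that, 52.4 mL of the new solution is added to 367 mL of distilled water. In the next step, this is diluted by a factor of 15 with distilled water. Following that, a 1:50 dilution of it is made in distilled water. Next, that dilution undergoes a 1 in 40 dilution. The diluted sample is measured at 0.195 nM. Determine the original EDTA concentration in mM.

0.281 mM

Overall dilution factor = 5.993 × 8.004 × 15 × 50 × 40 = 1.44 × 10⁶.
Original = 0.195 nM × 1.44 × 10⁶ = 2.81 × 10⁵ nM = 0.281 mM.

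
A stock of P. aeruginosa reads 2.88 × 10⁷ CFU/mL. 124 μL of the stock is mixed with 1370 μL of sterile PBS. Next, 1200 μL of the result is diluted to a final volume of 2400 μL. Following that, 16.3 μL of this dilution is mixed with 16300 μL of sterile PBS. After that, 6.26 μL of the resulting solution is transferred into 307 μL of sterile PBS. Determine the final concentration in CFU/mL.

23.9 CFU/mL

Overall dilution factor = 12.05 × 2 × 1001 × 50.04 = 1.21 × 10⁶.
2.88 × 10⁷ CFU/mL / 1.21 × 10⁶ = 23.9 CFU/mL.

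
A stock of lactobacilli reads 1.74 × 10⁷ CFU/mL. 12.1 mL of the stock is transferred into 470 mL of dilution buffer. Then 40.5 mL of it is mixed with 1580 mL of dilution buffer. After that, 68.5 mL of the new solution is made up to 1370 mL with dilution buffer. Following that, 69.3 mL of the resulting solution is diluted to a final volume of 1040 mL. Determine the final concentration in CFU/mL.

Overall dilution factor = 39.84 × 40.01 × 20 × 15.01 = 4.78 × 10⁵.
1.74 × 10⁷ CFU/mL / 4.78 × 10⁵ = 36.4 CFU/mL.

36.4 CFU/mL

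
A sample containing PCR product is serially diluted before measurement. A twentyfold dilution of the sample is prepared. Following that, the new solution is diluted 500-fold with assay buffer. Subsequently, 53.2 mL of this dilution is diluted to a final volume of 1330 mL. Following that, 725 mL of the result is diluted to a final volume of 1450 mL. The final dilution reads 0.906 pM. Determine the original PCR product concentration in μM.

Overall dilution factor = 20 × 500 × 25 × 2 = 5.00 × 10⁵.
Original = 0.906 pM × 5.00 × 10⁵ = 4.53 × 10⁵ pM = 0.453 μM.

0.453 μM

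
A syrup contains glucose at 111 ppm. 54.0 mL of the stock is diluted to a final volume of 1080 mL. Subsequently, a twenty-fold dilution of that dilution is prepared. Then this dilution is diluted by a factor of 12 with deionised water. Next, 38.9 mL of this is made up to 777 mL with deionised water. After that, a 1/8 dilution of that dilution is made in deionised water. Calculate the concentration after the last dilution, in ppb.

0.145 ppb

Overall dilution factor = 20 × 20 × 12 × 19.97 × 8 = 7.67 × 10⁵.
111 ppm / 7.67 × 10⁵ = 1.45 × 10⁻⁴ ppm = 0.145 ppb.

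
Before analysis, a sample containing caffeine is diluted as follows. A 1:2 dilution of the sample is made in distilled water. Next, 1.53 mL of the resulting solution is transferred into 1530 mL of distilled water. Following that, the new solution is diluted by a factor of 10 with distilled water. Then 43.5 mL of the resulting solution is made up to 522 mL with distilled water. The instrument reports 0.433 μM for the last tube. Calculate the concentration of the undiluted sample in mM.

Overall dilution factor = 2 × 1001 × 10 × 12 = 2.40 × 10⁵.
Original = 0.433 μM × 2.40 × 10⁵ = 1.04 × 10⁵ μM = 104 mM.

104 mM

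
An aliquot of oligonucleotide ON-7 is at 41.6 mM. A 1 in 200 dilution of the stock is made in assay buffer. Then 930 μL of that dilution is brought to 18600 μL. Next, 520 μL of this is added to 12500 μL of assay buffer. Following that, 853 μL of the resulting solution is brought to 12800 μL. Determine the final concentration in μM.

0.0277 μM

Overall dilution factor = 200 × 20 × 25.04 × 15.01 = 1.50 × 10⁶.
41.6 mM / 1.50 × 10⁶ = 2.77 × 10⁻⁵ mM = 0.0277 μM.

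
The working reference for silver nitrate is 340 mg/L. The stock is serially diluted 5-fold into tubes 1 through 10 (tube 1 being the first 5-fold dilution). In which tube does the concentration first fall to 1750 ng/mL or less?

Tube n has concentration 340 mg/L / 5ⁿ.
Need 5ⁿ ≥ 340 mg/L / 1750 ng/mL = 194, so n ≥ 3.27.
First such tube: n = 4.

tube 4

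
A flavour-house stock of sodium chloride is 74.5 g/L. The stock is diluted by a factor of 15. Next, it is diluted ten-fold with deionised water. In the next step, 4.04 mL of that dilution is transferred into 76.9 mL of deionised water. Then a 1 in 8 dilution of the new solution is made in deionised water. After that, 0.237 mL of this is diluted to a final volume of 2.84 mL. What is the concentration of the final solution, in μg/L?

Overall dilution factor = 15 × 10 × 20.03 × 8 × 11.98 = 2.88 × 10⁵.
74.5 g/L / 2.88 × 10⁵ = 2.59 × 10⁻⁴ g/L = 259 μg/L.

259 μg/L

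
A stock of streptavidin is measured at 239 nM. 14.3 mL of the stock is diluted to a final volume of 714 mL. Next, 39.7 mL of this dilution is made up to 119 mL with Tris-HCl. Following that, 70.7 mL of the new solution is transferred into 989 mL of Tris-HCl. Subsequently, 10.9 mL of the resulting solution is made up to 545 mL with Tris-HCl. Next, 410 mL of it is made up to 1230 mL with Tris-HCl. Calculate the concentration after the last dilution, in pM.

0.710 pM

Overall dilution factor = 49.93 × 2.997 × 14.99 × 50 × 3 = 3.36 × 10⁵.
239 nM / 3.36 × 10⁵ = 7.10 × 10⁻⁴ nM = 0.710 pM.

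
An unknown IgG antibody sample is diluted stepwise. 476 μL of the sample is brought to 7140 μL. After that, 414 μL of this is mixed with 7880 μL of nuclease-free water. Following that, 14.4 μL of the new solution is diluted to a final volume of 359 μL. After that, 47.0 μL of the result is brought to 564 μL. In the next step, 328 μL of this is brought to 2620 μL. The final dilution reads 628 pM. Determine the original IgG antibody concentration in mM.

0.451 mM

Overall dilution factor = 15 × 20.03 × 24.93 × 12 × 7.988 = 7.18 × 10⁵.
Original = 628 pM × 7.18 × 10⁵ = 4.51 × 10⁸ pM = 0.451 mM.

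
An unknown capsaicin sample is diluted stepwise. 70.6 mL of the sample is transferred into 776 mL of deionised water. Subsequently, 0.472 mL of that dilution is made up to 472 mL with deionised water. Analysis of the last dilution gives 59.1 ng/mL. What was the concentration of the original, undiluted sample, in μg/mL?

709 μg/mL

Overall dilution factor = 11.99 × 1000 = 1.20 × 10⁴.
Original = 59.1 ng/mL × 1.20 × 10⁴ = 7.09 × 10⁵ ng/mL = 709 μg/mL.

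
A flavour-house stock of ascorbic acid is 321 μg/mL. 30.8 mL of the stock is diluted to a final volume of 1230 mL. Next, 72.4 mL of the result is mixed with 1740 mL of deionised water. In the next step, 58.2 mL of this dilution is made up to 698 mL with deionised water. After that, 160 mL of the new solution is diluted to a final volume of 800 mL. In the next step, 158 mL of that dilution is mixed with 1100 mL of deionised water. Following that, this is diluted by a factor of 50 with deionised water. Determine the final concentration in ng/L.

Overall dilution factor = 39.94 × 25.03 × 11.99 × 5 × 7.962 × 50 = 2.39 × 10⁷.
321 μg/mL / 2.39 × 10⁷ = 1.35 × 10⁻⁵ μg/mL = 13.5 ng/L.

13.5 ng/L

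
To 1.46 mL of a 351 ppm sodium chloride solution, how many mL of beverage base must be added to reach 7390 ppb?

7390 ppb = 7.39 ppm.
V₂ = C₁V₁/C₂ = 351 × 1.46 / 7.39 = 69.3 mL.
Diluent to add = V₂ − V₁ = 69.3 − 1.46 = 67.9 mL.

67.9 mL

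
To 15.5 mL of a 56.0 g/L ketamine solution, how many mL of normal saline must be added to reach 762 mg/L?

1120 mL

762 mg/L = 0.762 g/L.
V₂ = C₁V₁/C₂ = 56.0 × 15.5 / 0.762 = 1139 mL.
Diluent to add = V₂ − V₁ = 1139 − 15.5 = 1120 mL.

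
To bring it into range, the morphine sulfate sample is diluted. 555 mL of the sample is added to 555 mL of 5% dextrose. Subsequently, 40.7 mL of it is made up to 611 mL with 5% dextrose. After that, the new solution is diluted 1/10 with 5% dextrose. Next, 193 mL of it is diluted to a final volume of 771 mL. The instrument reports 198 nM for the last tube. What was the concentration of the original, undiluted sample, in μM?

237 μM

Overall dilution factor = 2 × 15.01 × 10 × 3.995 = 1199.
Original = 198 nM × 1199 = 2.37 × 10⁵ nM = 237 μM.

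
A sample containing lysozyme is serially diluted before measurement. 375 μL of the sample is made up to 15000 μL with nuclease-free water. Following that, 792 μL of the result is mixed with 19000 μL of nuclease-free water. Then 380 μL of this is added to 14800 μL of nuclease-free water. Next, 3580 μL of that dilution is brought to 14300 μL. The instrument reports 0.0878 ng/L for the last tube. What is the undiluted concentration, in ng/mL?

Overall dilution factor = 40 × 24.99 × 39.95 × 3.994 = 1.60 × 10⁵.
Original = 0.0878 ng/L × 1.60 × 10⁵ = 1.40 × 10⁴ ng/L = 14.0 ng/mL.

14.0 ng/mL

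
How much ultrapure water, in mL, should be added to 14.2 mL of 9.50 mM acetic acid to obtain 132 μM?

132 μM = 0.132 mM.
V₂ = C₁V₁/C₂ = 9.50 × 14.2 / 0.132 = 1022 mL.
Diluent to add = V₂ − V₁ = 1022 − 14.2 = 1010 mL.

1010 mL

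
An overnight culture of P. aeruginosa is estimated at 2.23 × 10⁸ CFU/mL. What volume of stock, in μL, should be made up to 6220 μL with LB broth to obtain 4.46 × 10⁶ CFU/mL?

124 μL

V₁ = C₂V₂/C₁ = 4.46 × 10⁶ × 6220 / 2.23 × 10⁸ = 124 μL.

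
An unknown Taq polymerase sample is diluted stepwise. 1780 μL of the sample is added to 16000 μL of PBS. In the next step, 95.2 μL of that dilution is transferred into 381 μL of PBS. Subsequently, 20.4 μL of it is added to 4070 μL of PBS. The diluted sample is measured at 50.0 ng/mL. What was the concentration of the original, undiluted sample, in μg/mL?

501 μg/mL

Overall dilution factor = 9.989 × 5.002 × 200.5 = 1.00 × 10⁴.
Original = 50.0 ng/mL × 1.00 × 10⁴ = 5.01 × 10⁵ ng/mL = 501 μg/mL.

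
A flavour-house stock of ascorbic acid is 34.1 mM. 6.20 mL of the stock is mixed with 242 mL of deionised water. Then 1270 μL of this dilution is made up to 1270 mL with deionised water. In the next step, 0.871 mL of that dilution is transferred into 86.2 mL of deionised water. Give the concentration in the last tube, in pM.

8520 pM

Overall dilution factor = 40.03 × 1000 × 99.97 = 4.00 × 10⁶.
34.1 mM / 4.00 × 10⁶ = 8.52 × 10⁻⁶ mM = 8520 pM.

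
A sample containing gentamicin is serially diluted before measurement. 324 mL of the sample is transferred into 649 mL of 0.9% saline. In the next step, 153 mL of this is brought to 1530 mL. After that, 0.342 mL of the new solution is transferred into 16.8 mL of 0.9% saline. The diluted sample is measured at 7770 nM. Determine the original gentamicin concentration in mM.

Overall dilution factor = 3.003 × 10 × 50.12 = 1505.
Original = 7770 nM × 1505 = 1.17 × 10⁷ nM = 11.7 mM.

11.7 mM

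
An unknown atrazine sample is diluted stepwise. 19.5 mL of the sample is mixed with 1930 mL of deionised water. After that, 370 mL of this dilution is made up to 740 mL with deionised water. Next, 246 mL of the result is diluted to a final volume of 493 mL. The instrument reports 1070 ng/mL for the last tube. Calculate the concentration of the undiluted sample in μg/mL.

429 μg/mL

Overall dilution factor = 99.97 × 2 × 2.004 = 401.
Original = 1070 ng/mL × 401 = 4.29 × 10⁵ ng/mL = 429 μg/mL.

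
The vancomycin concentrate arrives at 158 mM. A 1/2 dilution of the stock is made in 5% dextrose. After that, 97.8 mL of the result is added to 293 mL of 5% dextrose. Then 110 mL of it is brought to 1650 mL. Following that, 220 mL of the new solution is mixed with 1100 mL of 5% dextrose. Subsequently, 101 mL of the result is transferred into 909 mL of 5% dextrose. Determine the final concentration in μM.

Overall dilution factor = 2 × 3.996 × 15 × 6 × 10 = 7193.
158 mM / 7193 = 0.0220 mM = 22.0 μM.

22.0 μM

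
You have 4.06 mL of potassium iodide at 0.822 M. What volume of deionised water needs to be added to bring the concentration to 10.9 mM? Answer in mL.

302 mL

10.9 mM = 0.0109 M.
V₂ = C₁V₁/C₂ = 0.822 × 4.06 / 0.0109 = 306 mL.
Diluent to add = V₂ − V₁ = 306 − 4.06 = 302 mL.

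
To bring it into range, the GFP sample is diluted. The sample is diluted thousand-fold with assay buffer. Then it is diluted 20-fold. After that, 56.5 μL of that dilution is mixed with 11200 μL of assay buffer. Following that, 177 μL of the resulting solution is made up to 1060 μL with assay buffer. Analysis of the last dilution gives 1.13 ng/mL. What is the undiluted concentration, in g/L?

Overall dilution factor = 1000 × 20 × 199.2 × 5.989 = 2.39 × 10⁷.
Original = 1.13 ng/mL × 2.39 × 10⁷ = 2.70 × 10⁷ ng/mL = 27.0 g/L.

27.0 g/L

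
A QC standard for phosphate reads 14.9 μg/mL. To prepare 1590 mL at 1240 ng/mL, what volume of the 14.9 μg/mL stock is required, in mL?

1240 ng/mL = 1.24 μg/mL.
V₁ = C₂V₂/C₁ = 1.24 × 1590 / 14.9 = 132 mL.

132 mL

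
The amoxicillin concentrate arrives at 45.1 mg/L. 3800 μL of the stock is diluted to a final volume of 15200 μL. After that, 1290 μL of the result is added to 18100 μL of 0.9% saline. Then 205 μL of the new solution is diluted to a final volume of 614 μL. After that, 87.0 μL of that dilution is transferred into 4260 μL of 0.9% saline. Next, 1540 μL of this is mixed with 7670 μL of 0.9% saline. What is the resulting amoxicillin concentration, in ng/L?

Overall dilution factor = 4 × 15.03 × 2.995 × 49.97 × 5.981 = 5.38 × 10⁴.
45.1 mg/L / 5.38 × 10⁴ = 8.38 × 10⁻⁴ mg/L = 838 ng/L.

838 ng/L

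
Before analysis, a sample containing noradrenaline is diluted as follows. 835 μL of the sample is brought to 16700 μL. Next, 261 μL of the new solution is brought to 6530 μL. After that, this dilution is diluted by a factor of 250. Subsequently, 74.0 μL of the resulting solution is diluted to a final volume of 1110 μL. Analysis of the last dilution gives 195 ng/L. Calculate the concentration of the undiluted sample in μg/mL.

Overall dilution factor = 20 × 25.02 × 250 × 15 = 1.88 × 10⁶.
Original = 195 ng/L × 1.88 × 10⁶ = 3.66 × 10⁸ ng/L = 366 μg/mL.

366 μg/mL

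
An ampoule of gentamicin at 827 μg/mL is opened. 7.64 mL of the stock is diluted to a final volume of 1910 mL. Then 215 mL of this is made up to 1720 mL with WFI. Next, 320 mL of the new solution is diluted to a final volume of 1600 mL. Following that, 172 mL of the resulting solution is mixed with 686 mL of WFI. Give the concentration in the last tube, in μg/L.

16.6 μg/L

Overall dilution factor = 250 × 8 × 5 × 4.988 = 4.99 × 10⁴.
827 μg/mL / 4.99 × 10⁴ = 0.0166 μg/mL = 16.6 μg/L.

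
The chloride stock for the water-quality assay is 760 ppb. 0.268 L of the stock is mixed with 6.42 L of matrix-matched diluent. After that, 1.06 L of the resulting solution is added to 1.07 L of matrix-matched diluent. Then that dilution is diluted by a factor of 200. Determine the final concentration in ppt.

Overall dilution factor = 24.96 × 2.009 × 200 = 1.00 × 10⁴.
760 ppb / 1.00 × 10⁴ = 0.0758 ppb = 75.8 ppt.

75.8 ppt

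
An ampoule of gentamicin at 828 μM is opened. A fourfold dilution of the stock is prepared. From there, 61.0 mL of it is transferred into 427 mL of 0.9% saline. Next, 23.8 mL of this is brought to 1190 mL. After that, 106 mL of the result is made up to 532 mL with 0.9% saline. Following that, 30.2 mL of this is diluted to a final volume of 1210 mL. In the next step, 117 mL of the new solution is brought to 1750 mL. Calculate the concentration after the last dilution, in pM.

Overall dilution factor = 4 × 8 × 50 × 5.019 × 40.07 × 14.96 = 4.81 × 10⁶.
828 μM / 4.81 × 10⁶ = 1.72 × 10⁻⁴ μM = 172 pM.

172 pM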